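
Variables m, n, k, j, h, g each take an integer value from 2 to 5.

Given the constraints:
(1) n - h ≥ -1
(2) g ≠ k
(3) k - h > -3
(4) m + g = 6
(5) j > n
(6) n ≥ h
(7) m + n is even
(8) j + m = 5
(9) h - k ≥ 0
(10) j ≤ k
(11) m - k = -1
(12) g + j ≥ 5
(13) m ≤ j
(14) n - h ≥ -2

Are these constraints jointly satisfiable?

Unsatisfiable

Constraints 5, 6, 9, and 10 give n < j, j ≤ k, k ≤ h, h ≤ n. Chaining: n < j ≤ k ≤ h ≤ n, which forces n < n — impossible.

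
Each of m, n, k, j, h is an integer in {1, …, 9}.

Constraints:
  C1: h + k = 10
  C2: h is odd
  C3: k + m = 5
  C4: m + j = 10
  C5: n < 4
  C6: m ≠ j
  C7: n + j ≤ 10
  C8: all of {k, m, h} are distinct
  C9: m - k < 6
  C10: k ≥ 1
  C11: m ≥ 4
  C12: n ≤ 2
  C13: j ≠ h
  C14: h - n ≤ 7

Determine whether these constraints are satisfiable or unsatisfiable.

Satisfiable

Try m = 4, n = 2, k = 1, j = 6, h = 9.
Check constraint 1: h + k = 10; constraint 3: k + m = 5. The remaining constraints are straightforward to verify.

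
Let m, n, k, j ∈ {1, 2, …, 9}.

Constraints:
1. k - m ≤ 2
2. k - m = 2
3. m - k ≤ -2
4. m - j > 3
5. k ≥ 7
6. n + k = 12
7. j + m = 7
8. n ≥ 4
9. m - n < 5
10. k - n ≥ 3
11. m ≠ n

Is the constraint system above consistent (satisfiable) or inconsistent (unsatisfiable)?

Satisfiable

One satisfying assignment is m = 6, n = 4, k = 8, j = 1.
For the less obvious constraints — constraint 1: k - m = 2; constraint 2: k - m = 2 — and the others hold by inspection.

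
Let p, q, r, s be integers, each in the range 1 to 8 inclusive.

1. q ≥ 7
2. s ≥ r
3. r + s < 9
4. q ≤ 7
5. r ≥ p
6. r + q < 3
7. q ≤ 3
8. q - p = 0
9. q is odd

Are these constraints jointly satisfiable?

Unsatisfiable

From constraint 1: q ≥ 7. From constraint 7: q ≤ 3. But 3 < 7, so no value of q works.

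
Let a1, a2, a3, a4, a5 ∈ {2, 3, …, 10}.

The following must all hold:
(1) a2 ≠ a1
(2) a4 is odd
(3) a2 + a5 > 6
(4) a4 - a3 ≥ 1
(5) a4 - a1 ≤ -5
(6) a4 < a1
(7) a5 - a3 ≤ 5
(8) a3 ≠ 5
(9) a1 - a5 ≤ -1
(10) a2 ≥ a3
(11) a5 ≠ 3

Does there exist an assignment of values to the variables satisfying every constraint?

Unsatisfiable

Constraints 4, 5, 7, and 9 give a5 − a1 ≥ 1, a1 − a4 ≥ 5, a4 − a3 ≥ 1, a3 − a5 ≥ -5.
Adding all 4 inequalities: the left sides telescope to 0, and the right sides sum to 1 + 5 + 1 + (-5) = 2. So 0 ≥ 2, which is false.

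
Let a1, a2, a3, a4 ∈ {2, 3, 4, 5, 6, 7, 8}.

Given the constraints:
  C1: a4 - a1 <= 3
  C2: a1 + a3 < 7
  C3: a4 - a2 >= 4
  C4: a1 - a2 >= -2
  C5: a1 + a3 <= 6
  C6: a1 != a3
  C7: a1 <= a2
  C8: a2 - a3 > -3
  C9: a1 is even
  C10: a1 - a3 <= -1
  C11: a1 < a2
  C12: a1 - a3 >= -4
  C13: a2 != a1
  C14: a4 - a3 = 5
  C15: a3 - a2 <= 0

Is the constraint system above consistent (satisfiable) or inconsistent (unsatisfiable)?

Constraints 1, 3, 10, and 15 give a3 − a1 ≥ 1, a1 − a4 ≥ -3, a4 − a2 ≥ 4, a2 − a3 ≥ 0.
Adding all 4 inequalities: the left sides telescope to 0, and the right sides sum to 1 + (-3) + 4 + 0 = 2. So 0 ≥ 2, which is false.

Unsatisfiable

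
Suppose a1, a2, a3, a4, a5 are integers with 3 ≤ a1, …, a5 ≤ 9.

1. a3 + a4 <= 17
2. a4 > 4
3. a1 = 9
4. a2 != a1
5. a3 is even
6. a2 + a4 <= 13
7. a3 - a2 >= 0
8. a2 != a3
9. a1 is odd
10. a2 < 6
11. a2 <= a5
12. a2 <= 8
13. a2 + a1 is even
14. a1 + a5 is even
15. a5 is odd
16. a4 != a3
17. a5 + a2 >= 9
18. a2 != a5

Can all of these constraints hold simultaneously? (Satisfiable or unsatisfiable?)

One satisfying assignment is a1 = 9, a2 = 3, a3 = 6, a4 = 8, a5 = 9.
For the less obvious constraints — constraint 1: a3 + a4 = 14; constraint 6: a2 + a4 = 11 — and the others hold by inspection.

Satisfiable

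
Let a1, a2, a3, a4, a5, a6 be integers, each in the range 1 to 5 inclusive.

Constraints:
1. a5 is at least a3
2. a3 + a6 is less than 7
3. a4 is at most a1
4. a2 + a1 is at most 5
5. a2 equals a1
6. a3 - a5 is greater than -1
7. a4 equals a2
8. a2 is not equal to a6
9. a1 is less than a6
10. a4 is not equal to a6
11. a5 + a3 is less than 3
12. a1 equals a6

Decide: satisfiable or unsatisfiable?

From constraints 5, 7, and 12, a4 = a2 = a1 = a6, so a4 = a6. But constraint 10 says a4 ≠ a6. Contradiction.

Unsatisfiable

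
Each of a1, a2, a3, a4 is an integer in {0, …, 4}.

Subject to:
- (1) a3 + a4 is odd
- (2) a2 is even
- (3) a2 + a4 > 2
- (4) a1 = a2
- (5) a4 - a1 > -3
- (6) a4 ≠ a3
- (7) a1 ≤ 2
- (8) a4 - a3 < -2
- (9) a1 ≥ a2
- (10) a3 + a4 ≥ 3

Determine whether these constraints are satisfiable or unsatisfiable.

Satisfiable

The assignment a1 = 2, a2 = 2, a3 = 4, a4 = 1 works:
  constraint 3 holds since a2 + a4 = 3.
  constraint 5 holds since a4 - a1 = -1.
The rest check out directly.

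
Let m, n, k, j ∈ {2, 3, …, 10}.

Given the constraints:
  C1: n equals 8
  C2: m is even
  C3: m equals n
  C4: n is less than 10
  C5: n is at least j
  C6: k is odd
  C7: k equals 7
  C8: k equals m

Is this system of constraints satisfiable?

Constraint 7 fixes k = 7 and constraint 1 fixes n = 8. Constraints 3 and 8 give k = m = n, so k = n. But 7 ≠ 8 — contradiction.

Unsatisfiable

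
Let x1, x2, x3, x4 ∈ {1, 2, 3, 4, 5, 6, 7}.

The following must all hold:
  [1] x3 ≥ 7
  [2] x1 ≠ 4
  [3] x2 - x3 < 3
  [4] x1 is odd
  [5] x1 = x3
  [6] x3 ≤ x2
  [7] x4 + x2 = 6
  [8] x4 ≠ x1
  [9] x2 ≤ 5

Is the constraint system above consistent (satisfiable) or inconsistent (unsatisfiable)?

From constraint 1: x3 ≥ 7. From constraints 6 and 9: x3 ≤ x2 and x2 ≤ 5, so x3 ≤ 5. But 5 < 7, so no value of x3 works.

Unsatisfiable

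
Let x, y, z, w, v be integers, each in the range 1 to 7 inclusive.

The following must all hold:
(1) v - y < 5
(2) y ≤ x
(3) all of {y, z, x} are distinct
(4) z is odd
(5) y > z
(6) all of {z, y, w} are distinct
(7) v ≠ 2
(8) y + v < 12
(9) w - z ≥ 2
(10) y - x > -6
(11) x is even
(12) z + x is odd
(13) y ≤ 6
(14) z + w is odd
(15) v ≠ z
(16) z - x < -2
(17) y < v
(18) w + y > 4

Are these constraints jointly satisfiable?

Setting (x, y, z, w, v) = (6, 3, 1, 4, 6) satisfies everything: constraint 1: v - y = 3; constraint 8: y + v = 9, and the others follow.

Satisfiable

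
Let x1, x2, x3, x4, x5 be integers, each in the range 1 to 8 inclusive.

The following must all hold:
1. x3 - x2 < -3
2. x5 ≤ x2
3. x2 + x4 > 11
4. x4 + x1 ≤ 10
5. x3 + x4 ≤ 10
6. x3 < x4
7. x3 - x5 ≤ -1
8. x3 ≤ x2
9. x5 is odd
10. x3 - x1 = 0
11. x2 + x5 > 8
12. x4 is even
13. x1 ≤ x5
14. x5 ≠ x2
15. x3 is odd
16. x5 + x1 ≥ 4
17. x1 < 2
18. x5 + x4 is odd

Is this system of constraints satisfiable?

Satisfiable

One satisfying assignment is x1 = 1, x2 = 6, x3 = 1, x4 = 8, x5 = 5.
For the less obvious constraints — constraint 1: x3 - x2 = -5; constraint 3: x2 + x4 = 14; constraint 4: x4 + x1 = 9 — and the others hold by inspection.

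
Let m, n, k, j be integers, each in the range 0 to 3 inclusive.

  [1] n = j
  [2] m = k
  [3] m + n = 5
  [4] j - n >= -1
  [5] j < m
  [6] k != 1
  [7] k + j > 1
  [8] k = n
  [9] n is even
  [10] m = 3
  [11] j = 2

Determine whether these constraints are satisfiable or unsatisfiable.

Constraint 10 fixes m = 3 and constraint 11 fixes j = 2. Constraints 1, 2, and 8 give m = k = n = j, so m = j. But 3 ≠ 2 — contradiction.

Unsatisfiable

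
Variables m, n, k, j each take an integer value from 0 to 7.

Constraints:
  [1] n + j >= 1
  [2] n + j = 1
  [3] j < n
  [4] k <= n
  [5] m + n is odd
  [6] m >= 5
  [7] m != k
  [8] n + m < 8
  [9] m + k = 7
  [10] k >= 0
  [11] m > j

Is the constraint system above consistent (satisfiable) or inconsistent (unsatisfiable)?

Satisfiable

The assignment m = 6, n = 1, k = 1, j = 0 works:
  constraint 1 holds since n + j = 1.
  constraint 2 holds since n + j = 1.
The rest check out directly.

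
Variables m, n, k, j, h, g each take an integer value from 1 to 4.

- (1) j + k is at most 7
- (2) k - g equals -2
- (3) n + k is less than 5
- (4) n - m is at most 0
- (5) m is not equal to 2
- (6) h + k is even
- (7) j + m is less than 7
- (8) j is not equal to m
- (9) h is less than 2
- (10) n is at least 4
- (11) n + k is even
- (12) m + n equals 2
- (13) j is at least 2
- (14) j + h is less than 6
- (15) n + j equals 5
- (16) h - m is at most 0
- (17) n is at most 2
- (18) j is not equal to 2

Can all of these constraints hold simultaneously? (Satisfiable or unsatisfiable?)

From constraint 10: n ≥ 4. From constraint 13: j ≥ 2. Hence n + j ≥ 6. But constraint 15 requires n + j = 5, and 5 < 6. Contradiction.

Unsatisfiable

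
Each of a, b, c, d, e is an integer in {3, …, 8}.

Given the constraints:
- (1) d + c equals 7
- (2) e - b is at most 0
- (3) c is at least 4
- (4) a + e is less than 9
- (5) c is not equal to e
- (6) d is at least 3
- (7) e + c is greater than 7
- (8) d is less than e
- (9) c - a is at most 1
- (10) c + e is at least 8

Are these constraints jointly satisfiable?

Satisfiable

Take a = 3, b = 8, c = 4, d = 3, e = 5. Then constraint 1: d + c = 7; constraint 2: e - b = -3, and every other listed constraint is also met.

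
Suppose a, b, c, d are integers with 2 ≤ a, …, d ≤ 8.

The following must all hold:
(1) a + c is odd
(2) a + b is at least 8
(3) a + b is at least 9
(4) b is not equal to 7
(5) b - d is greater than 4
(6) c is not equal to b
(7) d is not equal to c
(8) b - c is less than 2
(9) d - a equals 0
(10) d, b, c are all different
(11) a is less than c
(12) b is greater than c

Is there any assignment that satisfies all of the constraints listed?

Satisfiable

Take a = 2, b = 8, c = 7, d = 2. Then constraint 2: a + b = 10; constraint 3: a + b = 10, and every other listed constraint is also met.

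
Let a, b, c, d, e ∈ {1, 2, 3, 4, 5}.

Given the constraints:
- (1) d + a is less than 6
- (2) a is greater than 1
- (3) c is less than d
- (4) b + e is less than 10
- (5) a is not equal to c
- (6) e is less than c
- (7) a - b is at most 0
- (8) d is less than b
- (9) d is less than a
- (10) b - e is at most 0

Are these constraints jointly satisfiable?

Unsatisfiable

Constraints 3, 6, 7, 9, and 10 give b ≤ e, e < c, c < d, d < a, a ≤ b. Chaining: b ≤ e < c < d < a ≤ b, which forces b < b — impossible.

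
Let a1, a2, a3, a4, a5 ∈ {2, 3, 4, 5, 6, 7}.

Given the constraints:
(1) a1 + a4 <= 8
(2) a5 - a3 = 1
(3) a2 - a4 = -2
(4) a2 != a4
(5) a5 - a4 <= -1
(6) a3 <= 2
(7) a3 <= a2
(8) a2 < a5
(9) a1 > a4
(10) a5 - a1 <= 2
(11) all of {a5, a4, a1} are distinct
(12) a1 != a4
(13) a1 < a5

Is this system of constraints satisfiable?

Unsatisfiable

Constraints 5, 9, and 13 give a4 < a1, a1 < a5, a5 < a4. Chaining: a4 < a1 < a5 < a4, which forces a4 < a4 — impossible.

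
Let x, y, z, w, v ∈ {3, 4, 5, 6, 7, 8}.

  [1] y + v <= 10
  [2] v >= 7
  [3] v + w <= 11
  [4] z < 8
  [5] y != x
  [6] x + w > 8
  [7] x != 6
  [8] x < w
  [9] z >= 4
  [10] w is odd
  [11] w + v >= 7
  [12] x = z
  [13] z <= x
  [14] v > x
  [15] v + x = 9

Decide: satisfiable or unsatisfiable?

Unsatisfiable

From constraint 2: v ≥ 7. From constraints 9 and 13: x ≥ z ≥ 4. Hence v + x ≥ 11. But constraint 15 requires v + x = 9, and 9 < 11. Contradiction.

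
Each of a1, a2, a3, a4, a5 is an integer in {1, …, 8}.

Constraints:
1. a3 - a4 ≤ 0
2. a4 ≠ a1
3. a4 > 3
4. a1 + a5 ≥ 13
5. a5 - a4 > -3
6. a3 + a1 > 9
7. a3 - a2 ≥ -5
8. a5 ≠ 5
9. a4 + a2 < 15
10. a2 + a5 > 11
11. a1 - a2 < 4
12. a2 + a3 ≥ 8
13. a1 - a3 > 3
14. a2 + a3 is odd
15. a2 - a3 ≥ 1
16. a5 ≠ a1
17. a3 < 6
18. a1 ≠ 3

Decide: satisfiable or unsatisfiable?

Satisfiable

The assignment a1 = 8, a2 = 7, a3 = 4, a4 = 7, a5 = 7 works:
  constraint 1 holds since a3 - a4 = -3.
  constraint 4 holds since a1 + a5 = 15.
The rest check out directly.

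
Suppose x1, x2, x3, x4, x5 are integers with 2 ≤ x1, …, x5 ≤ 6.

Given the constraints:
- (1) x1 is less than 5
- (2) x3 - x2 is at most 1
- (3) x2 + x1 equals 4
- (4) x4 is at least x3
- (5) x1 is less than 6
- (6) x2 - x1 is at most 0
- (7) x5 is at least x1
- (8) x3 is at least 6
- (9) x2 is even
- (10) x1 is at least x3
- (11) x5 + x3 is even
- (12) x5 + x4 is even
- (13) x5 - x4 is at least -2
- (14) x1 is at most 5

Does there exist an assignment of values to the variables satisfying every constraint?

From constraint 8: x3 ≥ 6. From constraints 10 and 14: x3 ≤ x1 and x1 ≤ 5, so x3 ≤ 5. But 5 < 6, so no value of x3 works.

Unsatisfiable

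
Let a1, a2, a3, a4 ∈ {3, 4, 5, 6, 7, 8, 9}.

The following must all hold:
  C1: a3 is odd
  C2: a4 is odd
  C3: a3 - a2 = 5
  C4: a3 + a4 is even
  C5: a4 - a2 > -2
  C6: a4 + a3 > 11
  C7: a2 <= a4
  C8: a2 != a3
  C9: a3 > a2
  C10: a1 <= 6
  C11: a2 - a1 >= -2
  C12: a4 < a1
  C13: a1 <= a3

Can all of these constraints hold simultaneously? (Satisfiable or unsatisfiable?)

Satisfiable

Try a1 = 6, a2 = 4, a3 = 9, a4 = 5.
Check constraint 3: a3 - a2 = 5; constraint 5: a4 - a2 = 1. The remaining constraints are straightforward to verify.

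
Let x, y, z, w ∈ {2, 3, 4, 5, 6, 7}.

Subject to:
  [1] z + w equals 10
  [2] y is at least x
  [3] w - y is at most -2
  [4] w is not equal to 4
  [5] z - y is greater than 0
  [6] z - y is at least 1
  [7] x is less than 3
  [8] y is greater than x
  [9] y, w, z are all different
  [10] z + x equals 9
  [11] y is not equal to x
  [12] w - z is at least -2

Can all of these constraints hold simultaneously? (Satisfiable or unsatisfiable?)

Unsatisfiable

Constraints 3, 6, and 12 give w − z ≥ -2, z − y ≥ 1, y − w ≥ 2.
Adding all 3 inequalities: the left sides telescope to 0, and the right sides sum to (-2) + 1 + 2 = 1. So 0 ≥ 1, which is false.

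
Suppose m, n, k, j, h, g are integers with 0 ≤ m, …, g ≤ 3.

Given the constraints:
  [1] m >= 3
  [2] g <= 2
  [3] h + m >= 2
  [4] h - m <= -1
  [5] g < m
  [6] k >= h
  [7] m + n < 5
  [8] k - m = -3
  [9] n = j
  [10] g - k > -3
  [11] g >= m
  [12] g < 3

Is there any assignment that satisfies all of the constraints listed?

Unsatisfiable

From constraint 1: m ≥ 3. From constraints 2 and 11: m ≤ g and g ≤ 2, so m ≤ 2. But 2 < 3, so no value of m works.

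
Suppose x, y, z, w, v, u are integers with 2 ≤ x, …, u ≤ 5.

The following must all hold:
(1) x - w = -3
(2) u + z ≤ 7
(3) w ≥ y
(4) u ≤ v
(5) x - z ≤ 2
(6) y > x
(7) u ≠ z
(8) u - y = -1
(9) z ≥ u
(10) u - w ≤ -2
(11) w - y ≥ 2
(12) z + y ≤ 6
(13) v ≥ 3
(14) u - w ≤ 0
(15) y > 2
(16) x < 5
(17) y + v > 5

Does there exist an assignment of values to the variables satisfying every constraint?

Satisfiable

One satisfying assignment is x = 2, y = 3, z = 3, w = 5, v = 4, u = 2.
For the less obvious constraints — constraint 1: x - w = -3; constraint 2: u + z = 5 — and the others hold by inspection.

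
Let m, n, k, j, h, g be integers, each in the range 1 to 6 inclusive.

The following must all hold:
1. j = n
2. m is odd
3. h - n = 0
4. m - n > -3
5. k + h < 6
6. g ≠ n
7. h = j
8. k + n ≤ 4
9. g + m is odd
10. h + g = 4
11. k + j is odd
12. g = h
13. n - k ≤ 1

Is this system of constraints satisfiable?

Unsatisfiable

From constraints 1, 7, and 12, g = h = j = n, so g = n. But constraint 6 says g ≠ n. Contradiction.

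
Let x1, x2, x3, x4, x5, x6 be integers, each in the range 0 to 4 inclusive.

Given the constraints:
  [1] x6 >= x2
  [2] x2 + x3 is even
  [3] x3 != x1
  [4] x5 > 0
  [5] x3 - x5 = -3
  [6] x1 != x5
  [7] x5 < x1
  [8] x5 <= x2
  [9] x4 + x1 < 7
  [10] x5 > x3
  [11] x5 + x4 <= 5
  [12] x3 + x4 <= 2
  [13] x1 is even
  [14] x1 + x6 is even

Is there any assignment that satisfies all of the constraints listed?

Satisfiable

Try x1 = 4, x2 = 4, x3 = 0, x4 = 0, x5 = 3, x6 = 4.
Check constraint 5: x3 - x5 = -3; constraint 9: x4 + x1 = 4; constraint 11: x5 + x4 = 3. The remaining constraints are straightforward to verify.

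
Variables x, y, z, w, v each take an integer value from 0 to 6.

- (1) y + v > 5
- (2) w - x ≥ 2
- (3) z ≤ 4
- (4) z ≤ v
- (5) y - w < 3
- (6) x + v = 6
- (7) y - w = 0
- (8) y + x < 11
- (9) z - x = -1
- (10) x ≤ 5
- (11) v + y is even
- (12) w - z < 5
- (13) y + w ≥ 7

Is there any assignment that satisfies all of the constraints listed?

Try x = 3, y = 5, z = 2, w = 5, v = 3.
Check constraint 1: y + v = 8; constraint 2: w - x = 2; constraint 5: y - w = 0. The remaining constraints are straightforward to verify.

Satisfiable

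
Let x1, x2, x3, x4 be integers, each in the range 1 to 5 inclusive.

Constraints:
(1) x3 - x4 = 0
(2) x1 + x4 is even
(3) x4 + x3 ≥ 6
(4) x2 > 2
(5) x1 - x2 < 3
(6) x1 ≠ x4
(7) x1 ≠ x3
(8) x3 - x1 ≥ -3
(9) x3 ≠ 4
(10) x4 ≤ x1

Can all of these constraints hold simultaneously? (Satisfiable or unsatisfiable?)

Satisfiable

Setting (x1, x2, x3, x4) = (5, 3, 3, 3) satisfies everything: constraint 1: x3 - x4 = 0; constraint 3: x4 + x3 = 6, and the others follow.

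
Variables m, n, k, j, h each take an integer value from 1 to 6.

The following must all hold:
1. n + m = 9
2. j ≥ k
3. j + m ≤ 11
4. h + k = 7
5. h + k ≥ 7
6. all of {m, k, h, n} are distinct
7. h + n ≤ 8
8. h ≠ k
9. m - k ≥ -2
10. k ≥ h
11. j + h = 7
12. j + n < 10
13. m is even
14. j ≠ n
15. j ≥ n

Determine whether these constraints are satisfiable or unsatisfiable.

Satisfiable

The assignment m = 6, n = 3, k = 5, j = 5, h = 2 works:
  constraint 1 holds since n + m = 9.
  constraint 3 holds since j + m = 11.
  constraint 4 holds since h + k = 7.
The rest check out directly.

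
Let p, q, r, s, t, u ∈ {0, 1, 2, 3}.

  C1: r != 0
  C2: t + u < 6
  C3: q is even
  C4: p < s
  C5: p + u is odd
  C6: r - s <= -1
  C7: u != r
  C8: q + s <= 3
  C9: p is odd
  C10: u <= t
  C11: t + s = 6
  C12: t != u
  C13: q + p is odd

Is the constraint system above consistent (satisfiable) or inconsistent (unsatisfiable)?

Satisfiable

Take p = 1, q = 0, r = 2, s = 3, t = 3, u = 0. Then constraint 2: t + u = 3; constraint 6: r - s = -1, and every other listed constraint is also met.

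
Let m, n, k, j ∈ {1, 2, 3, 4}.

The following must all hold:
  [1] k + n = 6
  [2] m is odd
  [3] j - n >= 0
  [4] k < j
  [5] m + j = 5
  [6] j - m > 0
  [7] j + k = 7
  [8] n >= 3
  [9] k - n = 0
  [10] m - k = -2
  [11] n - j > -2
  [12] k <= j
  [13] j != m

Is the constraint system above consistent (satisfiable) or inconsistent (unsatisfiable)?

Satisfiable

Take m = 1, n = 3, k = 3, j = 4. Then constraint 1: k + n = 6; constraint 3: j - n = 1, and every other listed constraint is also met.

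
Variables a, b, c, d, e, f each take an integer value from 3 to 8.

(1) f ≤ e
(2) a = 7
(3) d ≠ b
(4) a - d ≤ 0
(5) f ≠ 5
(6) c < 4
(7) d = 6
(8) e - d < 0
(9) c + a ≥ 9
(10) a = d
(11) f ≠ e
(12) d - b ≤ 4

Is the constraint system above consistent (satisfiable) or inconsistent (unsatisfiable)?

Constraint 2 fixes a = 7 and constraint 7 fixes d = 6, but constraint 10 requires a = d. Since 7 ≠ 6, contradiction.

Unsatisfiable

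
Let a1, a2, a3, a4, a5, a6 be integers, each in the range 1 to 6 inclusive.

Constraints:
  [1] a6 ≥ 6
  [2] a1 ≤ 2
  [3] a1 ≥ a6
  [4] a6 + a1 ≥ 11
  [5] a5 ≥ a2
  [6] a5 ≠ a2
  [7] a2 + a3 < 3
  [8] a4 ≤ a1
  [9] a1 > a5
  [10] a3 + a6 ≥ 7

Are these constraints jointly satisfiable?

From constraints 1 and 3: a1 ≥ a6 and a6 ≥ 6, so a1 ≥ 6. From constraint 2: a1 ≤ 2. But 2 < 6, so no value of a1 works.

Unsatisfiable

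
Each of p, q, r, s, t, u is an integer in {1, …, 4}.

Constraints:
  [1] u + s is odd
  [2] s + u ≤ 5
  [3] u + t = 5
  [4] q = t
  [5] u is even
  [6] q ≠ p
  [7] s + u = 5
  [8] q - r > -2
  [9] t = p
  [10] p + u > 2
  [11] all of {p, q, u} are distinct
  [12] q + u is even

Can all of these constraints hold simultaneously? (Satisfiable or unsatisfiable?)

Unsatisfiable

From constraints 4 and 9, q = t = p, so q = p. But constraint 6 says q ≠ p. Contradiction.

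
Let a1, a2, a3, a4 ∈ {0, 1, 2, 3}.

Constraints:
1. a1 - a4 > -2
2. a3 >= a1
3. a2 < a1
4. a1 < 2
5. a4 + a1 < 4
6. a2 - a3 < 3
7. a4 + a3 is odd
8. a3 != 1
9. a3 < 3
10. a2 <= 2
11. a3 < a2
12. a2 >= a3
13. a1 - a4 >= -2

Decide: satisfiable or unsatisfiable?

Unsatisfiable

Constraints 2, 3, and 11 give a2 < a1, a1 ≤ a3, a3 < a2. Chaining: a2 < a1 ≤ a3 < a2, which forces a2 < a2 — impossible.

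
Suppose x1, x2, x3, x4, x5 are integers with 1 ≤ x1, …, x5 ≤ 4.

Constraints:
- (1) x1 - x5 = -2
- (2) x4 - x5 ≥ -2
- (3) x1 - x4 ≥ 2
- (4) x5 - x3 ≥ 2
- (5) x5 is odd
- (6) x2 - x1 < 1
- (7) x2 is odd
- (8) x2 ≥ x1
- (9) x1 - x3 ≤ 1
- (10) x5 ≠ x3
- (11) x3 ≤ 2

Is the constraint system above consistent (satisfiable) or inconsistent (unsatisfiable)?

Constraints 2, 3, 4, and 9 give x4 − x5 ≥ -2, x5 − x3 ≥ 2, x3 − x1 ≥ -1, x1 − x4 ≥ 2.
Adding all 4 inequalities: the left sides telescope to 0, and the right sides sum to (-2) + 2 + (-1) + 2 = 1. So 0 ≥ 1, which is false.

Unsatisfiable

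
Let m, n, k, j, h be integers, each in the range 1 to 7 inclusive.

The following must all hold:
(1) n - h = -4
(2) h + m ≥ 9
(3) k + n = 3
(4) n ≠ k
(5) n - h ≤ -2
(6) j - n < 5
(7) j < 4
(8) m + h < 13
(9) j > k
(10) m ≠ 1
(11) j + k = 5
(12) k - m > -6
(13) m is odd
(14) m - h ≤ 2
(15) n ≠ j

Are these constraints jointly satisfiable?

Take m = 7, n = 1, k = 2, j = 3, h = 5. Then constraint 1: n - h = -4; constraint 2: h + m = 12; constraint 3: k + n = 3, and every other listed constraint is also met.

Satisfiable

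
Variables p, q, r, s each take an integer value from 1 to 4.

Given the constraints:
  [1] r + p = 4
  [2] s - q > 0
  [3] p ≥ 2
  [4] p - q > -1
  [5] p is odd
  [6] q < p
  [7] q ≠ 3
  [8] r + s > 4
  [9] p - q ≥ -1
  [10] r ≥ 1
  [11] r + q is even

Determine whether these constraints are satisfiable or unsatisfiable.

Satisfiable

Try p = 3, q = 1, r = 1, s = 4.
Check constraint 1: r + p = 4; constraint 2: s - q = 3. The remaining constraints are straightforward to verify.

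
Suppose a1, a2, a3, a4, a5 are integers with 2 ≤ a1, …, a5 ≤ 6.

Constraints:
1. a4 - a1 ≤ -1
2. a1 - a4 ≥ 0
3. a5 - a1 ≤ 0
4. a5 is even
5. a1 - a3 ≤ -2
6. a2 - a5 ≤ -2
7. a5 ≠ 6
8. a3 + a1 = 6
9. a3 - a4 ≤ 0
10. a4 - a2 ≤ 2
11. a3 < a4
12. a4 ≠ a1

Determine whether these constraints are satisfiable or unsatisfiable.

Unsatisfiable

Constraints 3, 5, 6, 9, and 10 give a2 − a4 ≥ -2, a4 − a3 ≥ 0, a3 − a1 ≥ 2, a1 − a5 ≥ 0, a5 − a2 ≥ 2.
Adding all 5 inequalities: the left sides telescope to 0, and the right sides sum to (-2) + 0 + 2 + 0 + 2 = 2. So 0 ≥ 2, which is false.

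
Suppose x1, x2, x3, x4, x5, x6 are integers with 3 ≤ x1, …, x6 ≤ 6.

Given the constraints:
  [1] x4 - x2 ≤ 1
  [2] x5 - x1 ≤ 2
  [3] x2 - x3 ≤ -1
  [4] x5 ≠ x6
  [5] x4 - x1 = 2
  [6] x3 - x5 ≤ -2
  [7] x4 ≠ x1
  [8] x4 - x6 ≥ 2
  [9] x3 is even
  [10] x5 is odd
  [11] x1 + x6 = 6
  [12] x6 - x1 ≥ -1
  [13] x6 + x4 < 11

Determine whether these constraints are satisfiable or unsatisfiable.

Unsatisfiable

Constraints 1, 2, 3, 6, 8, and 12 give x2 − x4 ≥ -1, x4 − x6 ≥ 2, x6 − x1 ≥ -1, x1 − x5 ≥ -2, x5 − x3 ≥ 2, x3 − x2 ≥ 1.
Adding all 6 inequalities: the left sides telescope to 0, and the right sides sum to (-1) + 2 + (-1) + (-2) + 2 + 1 = 1. So 0 ≥ 1, which is false.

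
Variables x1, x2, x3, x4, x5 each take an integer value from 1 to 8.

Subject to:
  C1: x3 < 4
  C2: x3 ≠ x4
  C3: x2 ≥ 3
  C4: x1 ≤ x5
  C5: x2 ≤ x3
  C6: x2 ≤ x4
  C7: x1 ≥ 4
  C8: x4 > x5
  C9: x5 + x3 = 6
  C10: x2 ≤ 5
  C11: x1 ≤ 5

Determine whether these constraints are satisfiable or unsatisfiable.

From constraints 4 and 7: x5 ≥ x1 ≥ 4. From constraints 3 and 5: x3 ≥ x2 ≥ 3. Hence x5 + x3 ≥ 7. But constraint 9 requires x5 + x3 = 6, and 6 < 7. Contradiction.

Unsatisfiable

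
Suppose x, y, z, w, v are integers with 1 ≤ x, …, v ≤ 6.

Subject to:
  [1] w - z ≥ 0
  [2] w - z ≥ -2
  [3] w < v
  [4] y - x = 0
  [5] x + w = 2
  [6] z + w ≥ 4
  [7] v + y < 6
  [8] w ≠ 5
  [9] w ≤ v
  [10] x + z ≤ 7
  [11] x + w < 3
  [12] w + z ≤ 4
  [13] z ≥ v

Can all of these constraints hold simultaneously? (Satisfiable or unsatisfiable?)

Constraints 1, 3, and 13 give w < v, v ≤ z, z ≤ w. Chaining: w < v ≤ z ≤ w, which forces w < w — impossible.

Unsatisfiable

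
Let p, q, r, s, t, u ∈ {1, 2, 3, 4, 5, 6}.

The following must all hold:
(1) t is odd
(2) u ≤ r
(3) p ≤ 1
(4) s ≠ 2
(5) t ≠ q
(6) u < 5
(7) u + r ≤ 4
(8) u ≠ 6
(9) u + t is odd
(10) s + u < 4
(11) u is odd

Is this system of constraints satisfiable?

Unsatisfiable

Constraint 11 makes u odd and constraint 1 makes t odd, so u + t must be even. Constraint 9 says u + t is odd — contradiction.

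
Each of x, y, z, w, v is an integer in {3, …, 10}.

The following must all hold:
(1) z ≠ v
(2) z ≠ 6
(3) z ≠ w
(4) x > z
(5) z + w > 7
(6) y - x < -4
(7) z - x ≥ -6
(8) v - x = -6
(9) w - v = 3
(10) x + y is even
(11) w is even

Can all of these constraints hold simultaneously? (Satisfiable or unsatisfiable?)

Try x = 9, y = 3, z = 4, w = 6, v = 3.
Check constraint 5: z + w = 10; constraint 6: y - x = -6; constraint 7: z - x = -5. The remaining constraints are straightforward to verify.

Satisfiable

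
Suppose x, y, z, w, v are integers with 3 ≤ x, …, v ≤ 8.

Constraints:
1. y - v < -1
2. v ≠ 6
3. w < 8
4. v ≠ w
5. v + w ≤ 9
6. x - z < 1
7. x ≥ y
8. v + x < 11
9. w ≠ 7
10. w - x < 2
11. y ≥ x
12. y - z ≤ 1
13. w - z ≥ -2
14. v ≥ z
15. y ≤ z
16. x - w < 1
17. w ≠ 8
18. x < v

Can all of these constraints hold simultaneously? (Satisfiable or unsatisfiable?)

Satisfiable

Take x = 3, y = 3, z = 3, w = 3, v = 5. Then constraint 1: y - v = -2; constraint 5: v + w = 8, and every other listed constraint is also met.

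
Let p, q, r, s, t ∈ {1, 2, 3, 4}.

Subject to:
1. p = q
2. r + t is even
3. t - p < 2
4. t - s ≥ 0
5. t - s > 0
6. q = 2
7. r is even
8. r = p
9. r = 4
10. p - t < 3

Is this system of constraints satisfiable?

Constraint 9 fixes r = 4 and constraint 6 fixes q = 2. Constraints 1 and 8 give r = p = q, so r = q. But 4 ≠ 2 — contradiction.

Unsatisfiable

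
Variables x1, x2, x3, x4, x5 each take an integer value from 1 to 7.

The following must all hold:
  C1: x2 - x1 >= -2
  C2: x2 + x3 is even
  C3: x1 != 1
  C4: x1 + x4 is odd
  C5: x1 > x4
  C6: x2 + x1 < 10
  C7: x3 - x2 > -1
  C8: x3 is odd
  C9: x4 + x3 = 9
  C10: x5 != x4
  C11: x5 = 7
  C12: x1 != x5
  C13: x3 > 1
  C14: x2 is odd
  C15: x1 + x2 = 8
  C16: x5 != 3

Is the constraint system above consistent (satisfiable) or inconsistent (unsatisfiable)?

The assignment x1 = 5, x2 = 3, x3 = 5, x4 = 4, x5 = 7 works:
  constraint 1 holds since x2 - x1 = -2.
  constraint 6 holds since x2 + x1 = 8.
The rest check out directly.

Satisfiable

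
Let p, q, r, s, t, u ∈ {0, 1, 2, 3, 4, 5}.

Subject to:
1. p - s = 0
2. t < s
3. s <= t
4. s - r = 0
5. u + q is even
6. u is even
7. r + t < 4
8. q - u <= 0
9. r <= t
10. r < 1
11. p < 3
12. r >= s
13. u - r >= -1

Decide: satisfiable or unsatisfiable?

Constraints 2, 9, and 12 give s ≤ r, r ≤ t, t < s. Chaining: s ≤ r ≤ t < s, which forces s < s — impossible.

Unsatisfiable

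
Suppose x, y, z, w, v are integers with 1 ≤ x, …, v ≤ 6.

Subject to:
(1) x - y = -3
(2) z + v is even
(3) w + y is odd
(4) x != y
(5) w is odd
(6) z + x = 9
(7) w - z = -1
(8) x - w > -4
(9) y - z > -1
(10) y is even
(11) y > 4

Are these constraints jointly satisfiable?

The assignment x = 3, y = 6, z = 6, w = 5, v = 4 works:
  constraint 1 holds since x - y = -3.
  constraint 6 holds since z + x = 9.
The rest check out directly.

Satisfiable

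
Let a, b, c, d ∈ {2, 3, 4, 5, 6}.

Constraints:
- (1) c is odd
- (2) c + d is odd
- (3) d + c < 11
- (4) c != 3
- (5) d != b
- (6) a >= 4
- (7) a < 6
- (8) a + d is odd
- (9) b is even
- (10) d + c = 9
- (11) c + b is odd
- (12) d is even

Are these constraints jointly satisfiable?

Satisfiable

Try a = 5, b = 2, c = 5, d = 4.
Check constraint 1: c = 5 is odd; constraint 3: d + c = 9; constraint 10: d + c = 9. The remaining constraints are straightforward to verify.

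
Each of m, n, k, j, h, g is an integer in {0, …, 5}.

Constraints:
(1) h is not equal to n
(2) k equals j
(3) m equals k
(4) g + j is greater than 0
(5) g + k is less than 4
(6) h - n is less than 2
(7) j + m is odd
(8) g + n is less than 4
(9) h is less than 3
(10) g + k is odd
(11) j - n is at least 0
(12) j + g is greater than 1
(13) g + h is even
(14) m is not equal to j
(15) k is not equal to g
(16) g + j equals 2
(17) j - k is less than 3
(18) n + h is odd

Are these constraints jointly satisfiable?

From constraints 2 and 3, m = k = j, so m = j. But constraint 14 says m ≠ j. Contradiction.

Unsatisfiable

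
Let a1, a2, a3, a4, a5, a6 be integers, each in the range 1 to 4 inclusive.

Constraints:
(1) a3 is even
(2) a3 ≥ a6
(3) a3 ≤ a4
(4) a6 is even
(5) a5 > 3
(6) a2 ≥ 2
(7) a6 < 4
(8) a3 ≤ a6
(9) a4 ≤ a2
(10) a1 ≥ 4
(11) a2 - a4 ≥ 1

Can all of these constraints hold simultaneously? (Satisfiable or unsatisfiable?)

The assignment a1 = 4, a2 = 4, a3 = 2, a4 = 2, a5 = 4, a6 = 2 works:
  constraint 1 holds since a3 = 2 is even.
  constraint 11 holds since a2 - a4 = 2.
The rest check out directly.

Satisfiable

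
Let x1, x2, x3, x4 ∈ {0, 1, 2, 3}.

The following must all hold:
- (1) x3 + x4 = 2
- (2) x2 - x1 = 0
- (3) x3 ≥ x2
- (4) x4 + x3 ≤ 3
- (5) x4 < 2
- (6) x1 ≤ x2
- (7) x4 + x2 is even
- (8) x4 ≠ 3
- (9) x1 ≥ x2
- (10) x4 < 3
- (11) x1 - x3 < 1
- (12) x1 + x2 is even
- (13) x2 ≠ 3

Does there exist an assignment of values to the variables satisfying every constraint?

Take x1 = 2, x2 = 2, x3 = 2, x4 = 0. Then constraint 1: x3 + x4 = 2; constraint 2: x2 - x1 = 0; constraint 4: x4 + x3 = 2, and every other listed constraint is also met.

Satisfiable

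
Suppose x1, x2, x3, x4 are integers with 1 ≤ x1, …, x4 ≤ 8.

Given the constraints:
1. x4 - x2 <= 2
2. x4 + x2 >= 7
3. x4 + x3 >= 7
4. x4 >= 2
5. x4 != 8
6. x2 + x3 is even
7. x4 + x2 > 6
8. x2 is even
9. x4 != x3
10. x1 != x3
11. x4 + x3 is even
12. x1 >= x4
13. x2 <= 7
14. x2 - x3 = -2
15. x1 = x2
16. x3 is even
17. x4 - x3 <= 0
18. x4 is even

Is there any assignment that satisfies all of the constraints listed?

Satisfiable

Try x1 = 4, x2 = 4, x3 = 6, x4 = 4.
Check constraint 1: x4 - x2 = 0; constraint 2: x4 + x2 = 8; constraint 3: x4 + x3 = 10. The remaining constraints are straightforward to verify.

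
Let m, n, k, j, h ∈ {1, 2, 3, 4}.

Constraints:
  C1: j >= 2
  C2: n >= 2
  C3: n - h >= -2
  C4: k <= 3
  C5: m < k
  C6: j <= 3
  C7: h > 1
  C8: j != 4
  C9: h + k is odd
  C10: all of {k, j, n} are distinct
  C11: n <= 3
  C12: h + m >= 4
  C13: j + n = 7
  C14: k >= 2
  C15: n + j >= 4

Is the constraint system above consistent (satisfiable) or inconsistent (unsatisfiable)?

Constraints 1, 2, 4, 6, 11, and 14 confine each of k, j, n to the 2 values {2, 3}.
Constraint 10 requires all 3 of them to be distinct, but only 2 values are available — impossible by the pigeonhole principle.

Unsatisfiable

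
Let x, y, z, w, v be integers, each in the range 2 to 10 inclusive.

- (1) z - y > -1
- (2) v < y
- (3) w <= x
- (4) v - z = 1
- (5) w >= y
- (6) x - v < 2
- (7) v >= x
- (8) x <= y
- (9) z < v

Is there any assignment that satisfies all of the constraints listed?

Constraints 2, 3, 5, and 7 give x ≤ v, v < y, y ≤ w, w ≤ x. Chaining: x ≤ v < y ≤ w ≤ x, which forces x < x — impossible.

Unsatisfiable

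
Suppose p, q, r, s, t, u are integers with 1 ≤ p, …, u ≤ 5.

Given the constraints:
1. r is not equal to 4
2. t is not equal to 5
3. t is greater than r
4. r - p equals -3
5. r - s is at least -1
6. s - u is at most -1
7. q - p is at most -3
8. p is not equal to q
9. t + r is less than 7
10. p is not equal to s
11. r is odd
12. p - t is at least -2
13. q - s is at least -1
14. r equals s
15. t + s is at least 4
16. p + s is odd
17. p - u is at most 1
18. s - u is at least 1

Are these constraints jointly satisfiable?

Constraints 7, 13, 17, and 18 give p − q ≥ 3, q − s ≥ -1, s − u ≥ 1, u − p ≥ -1.
Adding all 4 inequalities: the left sides telescope to 0, and the right sides sum to 3 + (-1) + 1 + (-1) = 2. So 0 ≥ 2, which is false.

Unsatisfiable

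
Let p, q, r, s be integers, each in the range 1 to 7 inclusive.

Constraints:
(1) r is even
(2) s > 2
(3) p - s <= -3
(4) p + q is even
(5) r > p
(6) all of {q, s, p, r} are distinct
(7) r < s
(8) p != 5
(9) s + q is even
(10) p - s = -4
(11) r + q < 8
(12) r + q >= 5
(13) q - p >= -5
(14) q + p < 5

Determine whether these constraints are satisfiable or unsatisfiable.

Try p = 3, q = 1, r = 6, s = 7.
Check constraint 3: p - s = -4; constraint 10: p - s = -4; constraint 11: r + q = 7. The remaining constraints are straightforward to verify.

Satisfiable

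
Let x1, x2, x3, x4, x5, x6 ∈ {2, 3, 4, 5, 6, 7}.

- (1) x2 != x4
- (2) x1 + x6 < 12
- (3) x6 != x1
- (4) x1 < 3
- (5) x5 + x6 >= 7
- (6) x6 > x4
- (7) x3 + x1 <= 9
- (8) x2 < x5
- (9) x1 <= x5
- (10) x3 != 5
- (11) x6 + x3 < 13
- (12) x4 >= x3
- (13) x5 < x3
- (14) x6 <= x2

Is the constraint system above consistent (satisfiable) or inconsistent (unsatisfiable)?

Unsatisfiable

Constraints 6, 8, 12, 13, and 14 give x4 < x6, x6 ≤ x2, x2 < x5, x5 < x3, x3 ≤ x4. Chaining: x4 < x6 ≤ x2 < x5 < x3 ≤ x4, which forces x4 < x4 — impossible.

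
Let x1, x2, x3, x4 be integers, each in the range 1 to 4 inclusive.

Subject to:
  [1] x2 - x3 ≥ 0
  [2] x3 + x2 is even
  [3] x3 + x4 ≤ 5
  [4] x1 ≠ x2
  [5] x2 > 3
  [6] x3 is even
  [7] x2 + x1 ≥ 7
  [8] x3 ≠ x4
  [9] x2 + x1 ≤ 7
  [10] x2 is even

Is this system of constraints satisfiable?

Setting (x1, x2, x3, x4) = (3, 4, 2, 3) satisfies everything: constraint 1: x2 - x3 = 2; constraint 3: x3 + x4 = 5; constraint 7: x2 + x1 = 7, and the others follow.

Satisfiable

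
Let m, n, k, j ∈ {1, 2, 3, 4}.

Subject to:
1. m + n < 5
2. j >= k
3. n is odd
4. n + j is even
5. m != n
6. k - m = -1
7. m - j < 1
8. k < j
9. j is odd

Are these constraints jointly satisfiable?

Satisfiable

Take m = 2, n = 1, k = 1, j = 3. Then constraint 1: m + n = 3; constraint 6: k - m = -1; constraint 7: m - j = -1, and every other listed constraint is also met.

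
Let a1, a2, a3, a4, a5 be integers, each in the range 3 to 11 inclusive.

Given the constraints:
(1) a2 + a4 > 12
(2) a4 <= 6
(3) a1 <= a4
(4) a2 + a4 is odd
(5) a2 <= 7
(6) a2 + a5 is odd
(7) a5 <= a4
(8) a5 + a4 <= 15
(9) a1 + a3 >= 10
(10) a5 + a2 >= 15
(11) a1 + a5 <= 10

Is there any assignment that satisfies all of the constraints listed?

Unsatisfiable

From constraints 2 and 7: a5 ≤ a4 ≤ 6. From constraint 5: a2 ≤ 7. Hence a5 + a2 ≤ 13. But constraint 10 requires a5 + a2 ≥ 15, and 15 > 13. Contradiction.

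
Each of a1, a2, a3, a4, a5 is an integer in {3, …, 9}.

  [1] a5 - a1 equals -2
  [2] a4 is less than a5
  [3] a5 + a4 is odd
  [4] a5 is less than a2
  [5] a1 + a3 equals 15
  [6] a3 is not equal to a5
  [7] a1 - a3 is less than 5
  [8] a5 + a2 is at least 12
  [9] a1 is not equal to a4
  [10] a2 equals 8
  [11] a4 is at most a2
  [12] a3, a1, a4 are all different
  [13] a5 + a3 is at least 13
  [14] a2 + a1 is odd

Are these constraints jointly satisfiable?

Satisfiable

Setting (a1, a2, a3, a4, a5) = (9, 8, 6, 4, 7) satisfies everything: constraint 1: a5 - a1 = -2; constraint 5: a1 + a3 = 15; constraint 7: a1 - a3 = 3, and the others follow.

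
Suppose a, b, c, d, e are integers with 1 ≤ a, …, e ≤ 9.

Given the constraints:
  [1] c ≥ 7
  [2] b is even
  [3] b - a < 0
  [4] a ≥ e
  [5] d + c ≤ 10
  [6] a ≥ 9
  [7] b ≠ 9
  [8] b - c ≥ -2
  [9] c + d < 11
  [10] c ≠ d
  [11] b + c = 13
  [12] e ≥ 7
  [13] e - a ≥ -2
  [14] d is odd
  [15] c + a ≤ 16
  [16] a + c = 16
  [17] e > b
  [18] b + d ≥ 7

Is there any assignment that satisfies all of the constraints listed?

Satisfiable

One satisfying assignment is a = 9, b = 6, c = 7, d = 3, e = 7.
For the less obvious constraints — constraint 3: b - a = -3; constraint 5: d + c = 10; constraint 8: b - c = -1 — and the others hold by inspection.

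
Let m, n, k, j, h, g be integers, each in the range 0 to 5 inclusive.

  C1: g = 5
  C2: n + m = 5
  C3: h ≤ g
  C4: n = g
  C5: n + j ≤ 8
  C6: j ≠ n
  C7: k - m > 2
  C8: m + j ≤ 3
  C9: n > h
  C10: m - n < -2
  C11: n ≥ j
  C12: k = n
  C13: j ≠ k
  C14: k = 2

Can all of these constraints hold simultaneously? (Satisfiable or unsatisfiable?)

Unsatisfiable

Constraint 14 fixes k = 2 and constraint 1 fixes g = 5. Constraints 4 and 12 give k = n = g, so k = g. But 2 ≠ 5 — contradiction.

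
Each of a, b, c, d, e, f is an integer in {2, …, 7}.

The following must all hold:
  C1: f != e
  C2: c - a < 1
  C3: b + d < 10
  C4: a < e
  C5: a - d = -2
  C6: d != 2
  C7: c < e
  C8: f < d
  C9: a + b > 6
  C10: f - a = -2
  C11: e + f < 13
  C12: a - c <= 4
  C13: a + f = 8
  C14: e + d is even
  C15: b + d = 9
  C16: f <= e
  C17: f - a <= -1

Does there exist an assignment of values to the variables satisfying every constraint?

Satisfiable

Take a = 5, b = 2, c = 3, d = 7, e = 7, f = 3. Then constraint 2: c - a = -2; constraint 3: b + d = 9; constraint 5: a - d = -2, and every other listed constraint is also met.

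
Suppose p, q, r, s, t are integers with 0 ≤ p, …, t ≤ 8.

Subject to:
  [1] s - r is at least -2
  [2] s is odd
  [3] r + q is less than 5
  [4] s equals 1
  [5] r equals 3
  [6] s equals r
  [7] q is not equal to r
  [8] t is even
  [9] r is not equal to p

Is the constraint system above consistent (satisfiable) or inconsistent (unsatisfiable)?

Unsatisfiable

Constraint 4 fixes s = 1 and constraint 5 fixes r = 3, but constraint 6 requires s = r. Since 1 ≠ 3, contradiction.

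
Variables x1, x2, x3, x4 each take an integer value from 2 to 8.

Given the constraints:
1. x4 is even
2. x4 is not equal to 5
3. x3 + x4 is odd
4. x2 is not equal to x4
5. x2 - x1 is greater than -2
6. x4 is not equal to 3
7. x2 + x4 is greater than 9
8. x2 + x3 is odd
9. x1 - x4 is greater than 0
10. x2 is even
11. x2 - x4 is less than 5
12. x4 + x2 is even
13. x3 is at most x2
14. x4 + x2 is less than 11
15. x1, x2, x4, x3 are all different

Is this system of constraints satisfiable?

Satisfiable

Setting (x1, x2, x3, x4) = (5, 6, 3, 4) satisfies everything: constraint 5: x2 - x1 = 1; constraint 7: x2 + x4 = 10, and the others follow.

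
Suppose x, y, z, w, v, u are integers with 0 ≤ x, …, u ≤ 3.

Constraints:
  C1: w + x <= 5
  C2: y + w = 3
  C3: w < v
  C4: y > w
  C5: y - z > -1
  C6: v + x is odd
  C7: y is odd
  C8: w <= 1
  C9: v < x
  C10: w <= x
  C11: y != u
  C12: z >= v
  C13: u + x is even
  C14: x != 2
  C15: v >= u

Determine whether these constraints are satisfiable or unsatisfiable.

Try x = 3, y = 3, z = 2, w = 0, v = 2, u = 1.
Check constraint 1: w + x = 3; constraint 2: y + w = 3; constraint 5: y - z = 1. The remaining constraints are straightforward to verify.

Satisfiable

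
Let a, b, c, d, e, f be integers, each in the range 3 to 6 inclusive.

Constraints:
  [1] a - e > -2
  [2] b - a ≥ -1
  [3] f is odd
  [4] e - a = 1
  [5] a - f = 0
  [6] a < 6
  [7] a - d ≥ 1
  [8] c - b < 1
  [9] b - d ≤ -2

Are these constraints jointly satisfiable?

Unsatisfiable

Constraints 2, 7, and 9 give a − d ≥ 1, d − b ≥ 2, b − a ≥ -1.
Adding all 3 inequalities: the left sides telescope to 0, and the right sides sum to 1 + 2 + (-1) = 2. So 0 ≥ 2, which is false.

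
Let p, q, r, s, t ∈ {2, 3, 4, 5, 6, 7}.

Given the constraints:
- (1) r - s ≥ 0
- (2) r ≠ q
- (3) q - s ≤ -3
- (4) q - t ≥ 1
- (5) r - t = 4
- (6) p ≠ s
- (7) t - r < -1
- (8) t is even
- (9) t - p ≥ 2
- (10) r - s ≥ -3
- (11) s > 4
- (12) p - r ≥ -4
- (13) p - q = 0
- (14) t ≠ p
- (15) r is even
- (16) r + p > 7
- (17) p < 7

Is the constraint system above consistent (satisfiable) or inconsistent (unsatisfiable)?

Unsatisfiable

Constraints 1, 3, 4, 9, and 12 give p − r ≥ -4, r − s ≥ 0, s − q ≥ 3, q − t ≥ 1, t − p ≥ 2.
Adding all 5 inequalities: the left sides telescope to 0, and the right sides sum to (-4) + 0 + 3 + 1 + 2 = 2. So 0 ≥ 2, which is false.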